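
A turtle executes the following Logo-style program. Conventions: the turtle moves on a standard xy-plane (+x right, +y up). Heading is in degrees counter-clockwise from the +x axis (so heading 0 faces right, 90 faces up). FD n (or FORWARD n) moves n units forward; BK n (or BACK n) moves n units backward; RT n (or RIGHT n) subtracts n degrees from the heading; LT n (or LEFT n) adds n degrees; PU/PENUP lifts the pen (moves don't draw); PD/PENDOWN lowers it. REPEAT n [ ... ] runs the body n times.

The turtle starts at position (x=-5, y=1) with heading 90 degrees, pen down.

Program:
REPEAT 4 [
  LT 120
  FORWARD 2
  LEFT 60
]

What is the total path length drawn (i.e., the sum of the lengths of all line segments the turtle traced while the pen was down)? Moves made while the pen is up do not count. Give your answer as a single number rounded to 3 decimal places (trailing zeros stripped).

Answer: 8

Derivation:
Executing turtle program step by step:
Start: pos=(-5,1), heading=90, pen down
REPEAT 4 [
  -- iteration 1/4 --
  LT 120: heading 90 -> 210
  FD 2: (-5,1) -> (-6.732,0) [heading=210, draw]
  LT 60: heading 210 -> 270
  -- iteration 2/4 --
  LT 120: heading 270 -> 30
  FD 2: (-6.732,0) -> (-5,1) [heading=30, draw]
  LT 60: heading 30 -> 90
  -- iteration 3/4 --
  LT 120: heading 90 -> 210
  FD 2: (-5,1) -> (-6.732,0) [heading=210, draw]
  LT 60: heading 210 -> 270
  -- iteration 4/4 --
  LT 120: heading 270 -> 30
  FD 2: (-6.732,0) -> (-5,1) [heading=30, draw]
  LT 60: heading 30 -> 90
]
Final: pos=(-5,1), heading=90, 4 segment(s) drawn

Segment lengths:
  seg 1: (-5,1) -> (-6.732,0), length = 2
  seg 2: (-6.732,0) -> (-5,1), length = 2
  seg 3: (-5,1) -> (-6.732,0), length = 2
  seg 4: (-6.732,0) -> (-5,1), length = 2
Total = 8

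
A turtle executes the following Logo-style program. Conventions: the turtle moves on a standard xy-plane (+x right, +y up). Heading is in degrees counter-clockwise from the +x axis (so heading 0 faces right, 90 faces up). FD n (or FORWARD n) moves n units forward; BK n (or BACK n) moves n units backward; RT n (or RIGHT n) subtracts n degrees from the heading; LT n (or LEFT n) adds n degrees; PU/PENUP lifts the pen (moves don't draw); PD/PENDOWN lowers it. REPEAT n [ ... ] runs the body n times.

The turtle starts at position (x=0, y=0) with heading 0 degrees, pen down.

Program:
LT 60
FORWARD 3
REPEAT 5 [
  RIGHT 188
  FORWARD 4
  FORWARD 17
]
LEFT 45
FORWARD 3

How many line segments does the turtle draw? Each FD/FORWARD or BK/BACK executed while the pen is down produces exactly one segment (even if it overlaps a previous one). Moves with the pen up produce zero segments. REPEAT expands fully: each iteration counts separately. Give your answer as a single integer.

Executing turtle program step by step:
Start: pos=(0,0), heading=0, pen down
LT 60: heading 0 -> 60
FD 3: (0,0) -> (1.5,2.598) [heading=60, draw]
REPEAT 5 [
  -- iteration 1/5 --
  RT 188: heading 60 -> 232
  FD 4: (1.5,2.598) -> (-0.963,-0.554) [heading=232, draw]
  FD 17: (-0.963,-0.554) -> (-11.429,-13.95) [heading=232, draw]
  -- iteration 2/5 --
  RT 188: heading 232 -> 44
  FD 4: (-11.429,-13.95) -> (-8.552,-11.172) [heading=44, draw]
  FD 17: (-8.552,-11.172) -> (3.677,0.638) [heading=44, draw]
  -- iteration 3/5 --
  RT 188: heading 44 -> 216
  FD 4: (3.677,0.638) -> (0.441,-1.713) [heading=216, draw]
  FD 17: (0.441,-1.713) -> (-13.312,-11.706) [heading=216, draw]
  -- iteration 4/5 --
  RT 188: heading 216 -> 28
  FD 4: (-13.312,-11.706) -> (-9.78,-9.828) [heading=28, draw]
  FD 17: (-9.78,-9.828) -> (5.23,-1.847) [heading=28, draw]
  -- iteration 5/5 --
  RT 188: heading 28 -> 200
  FD 4: (5.23,-1.847) -> (1.471,-3.215) [heading=200, draw]
  FD 17: (1.471,-3.215) -> (-14.504,-9.029) [heading=200, draw]
]
LT 45: heading 200 -> 245
FD 3: (-14.504,-9.029) -> (-15.772,-11.748) [heading=245, draw]
Final: pos=(-15.772,-11.748), heading=245, 12 segment(s) drawn
Segments drawn: 12

Answer: 12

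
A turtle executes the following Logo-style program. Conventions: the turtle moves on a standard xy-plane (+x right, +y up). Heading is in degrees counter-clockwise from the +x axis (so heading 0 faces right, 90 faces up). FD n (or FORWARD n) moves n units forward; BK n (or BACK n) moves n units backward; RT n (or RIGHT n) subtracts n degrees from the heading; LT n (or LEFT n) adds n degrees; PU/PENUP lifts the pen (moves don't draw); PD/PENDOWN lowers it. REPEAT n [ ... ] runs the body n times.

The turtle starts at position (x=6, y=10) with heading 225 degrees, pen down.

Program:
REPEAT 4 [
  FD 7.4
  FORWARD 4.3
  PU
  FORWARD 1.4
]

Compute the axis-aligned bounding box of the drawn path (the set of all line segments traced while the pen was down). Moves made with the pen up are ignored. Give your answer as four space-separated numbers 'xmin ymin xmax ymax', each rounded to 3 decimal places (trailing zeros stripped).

Executing turtle program step by step:
Start: pos=(6,10), heading=225, pen down
REPEAT 4 [
  -- iteration 1/4 --
  FD 7.4: (6,10) -> (0.767,4.767) [heading=225, draw]
  FD 4.3: (0.767,4.767) -> (-2.273,1.727) [heading=225, draw]
  PU: pen up
  FD 1.4: (-2.273,1.727) -> (-3.263,0.737) [heading=225, move]
  -- iteration 2/4 --
  FD 7.4: (-3.263,0.737) -> (-8.496,-4.496) [heading=225, move]
  FD 4.3: (-8.496,-4.496) -> (-11.536,-7.536) [heading=225, move]
  PU: pen up
  FD 1.4: (-11.536,-7.536) -> (-12.526,-8.526) [heading=225, move]
  -- iteration 3/4 --
  FD 7.4: (-12.526,-8.526) -> (-17.759,-13.759) [heading=225, move]
  FD 4.3: (-17.759,-13.759) -> (-20.799,-16.799) [heading=225, move]
  PU: pen up
  FD 1.4: (-20.799,-16.799) -> (-21.789,-17.789) [heading=225, move]
  -- iteration 4/4 --
  FD 7.4: (-21.789,-17.789) -> (-27.022,-23.022) [heading=225, move]
  FD 4.3: (-27.022,-23.022) -> (-30.062,-26.062) [heading=225, move]
  PU: pen up
  FD 1.4: (-30.062,-26.062) -> (-31.052,-27.052) [heading=225, move]
]
Final: pos=(-31.052,-27.052), heading=225, 2 segment(s) drawn

Segment endpoints: x in {-2.273, 0.767, 6}, y in {1.727, 4.767, 10}
xmin=-2.273, ymin=1.727, xmax=6, ymax=10

Answer: -2.273 1.727 6 10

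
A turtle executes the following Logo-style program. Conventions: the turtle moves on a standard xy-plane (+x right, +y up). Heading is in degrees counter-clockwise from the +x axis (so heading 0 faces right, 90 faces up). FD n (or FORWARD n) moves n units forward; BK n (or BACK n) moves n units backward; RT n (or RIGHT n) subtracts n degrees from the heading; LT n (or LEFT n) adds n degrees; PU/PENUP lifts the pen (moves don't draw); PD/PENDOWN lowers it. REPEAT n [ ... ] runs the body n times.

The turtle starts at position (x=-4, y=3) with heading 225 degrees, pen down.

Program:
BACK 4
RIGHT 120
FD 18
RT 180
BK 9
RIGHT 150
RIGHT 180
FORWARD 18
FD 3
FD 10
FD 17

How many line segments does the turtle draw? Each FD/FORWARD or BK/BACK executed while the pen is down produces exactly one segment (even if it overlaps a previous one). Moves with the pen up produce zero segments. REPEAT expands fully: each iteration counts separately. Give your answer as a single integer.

Answer: 7

Derivation:
Executing turtle program step by step:
Start: pos=(-4,3), heading=225, pen down
BK 4: (-4,3) -> (-1.172,5.828) [heading=225, draw]
RT 120: heading 225 -> 105
FD 18: (-1.172,5.828) -> (-5.83,23.215) [heading=105, draw]
RT 180: heading 105 -> 285
BK 9: (-5.83,23.215) -> (-8.16,31.908) [heading=285, draw]
RT 150: heading 285 -> 135
RT 180: heading 135 -> 315
FD 18: (-8.16,31.908) -> (4.568,19.181) [heading=315, draw]
FD 3: (4.568,19.181) -> (6.69,17.059) [heading=315, draw]
FD 10: (6.69,17.059) -> (13.761,9.988) [heading=315, draw]
FD 17: (13.761,9.988) -> (25.781,-2.033) [heading=315, draw]
Final: pos=(25.781,-2.033), heading=315, 7 segment(s) drawn
Segments drawn: 7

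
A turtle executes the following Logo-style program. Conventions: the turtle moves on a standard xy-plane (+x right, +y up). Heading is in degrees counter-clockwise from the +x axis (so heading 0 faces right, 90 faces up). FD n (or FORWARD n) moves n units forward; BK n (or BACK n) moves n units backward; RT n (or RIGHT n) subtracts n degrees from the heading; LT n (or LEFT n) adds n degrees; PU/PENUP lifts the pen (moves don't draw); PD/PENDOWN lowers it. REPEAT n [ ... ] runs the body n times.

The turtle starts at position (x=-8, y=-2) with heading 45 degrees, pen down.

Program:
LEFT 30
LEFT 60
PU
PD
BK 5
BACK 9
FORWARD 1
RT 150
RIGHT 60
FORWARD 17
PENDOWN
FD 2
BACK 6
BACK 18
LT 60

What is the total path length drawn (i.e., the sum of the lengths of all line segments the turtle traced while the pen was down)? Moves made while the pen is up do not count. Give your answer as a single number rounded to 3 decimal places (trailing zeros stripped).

Answer: 58

Derivation:
Executing turtle program step by step:
Start: pos=(-8,-2), heading=45, pen down
LT 30: heading 45 -> 75
LT 60: heading 75 -> 135
PU: pen up
PD: pen down
BK 5: (-8,-2) -> (-4.464,-5.536) [heading=135, draw]
BK 9: (-4.464,-5.536) -> (1.899,-11.899) [heading=135, draw]
FD 1: (1.899,-11.899) -> (1.192,-11.192) [heading=135, draw]
RT 150: heading 135 -> 345
RT 60: heading 345 -> 285
FD 17: (1.192,-11.192) -> (5.592,-27.613) [heading=285, draw]
PD: pen down
FD 2: (5.592,-27.613) -> (6.11,-29.545) [heading=285, draw]
BK 6: (6.11,-29.545) -> (4.557,-23.749) [heading=285, draw]
BK 18: (4.557,-23.749) -> (-0.102,-6.363) [heading=285, draw]
LT 60: heading 285 -> 345
Final: pos=(-0.102,-6.363), heading=345, 7 segment(s) drawn

Segment lengths:
  seg 1: (-8,-2) -> (-4.464,-5.536), length = 5
  seg 2: (-4.464,-5.536) -> (1.899,-11.899), length = 9
  seg 3: (1.899,-11.899) -> (1.192,-11.192), length = 1
  seg 4: (1.192,-11.192) -> (5.592,-27.613), length = 17
  seg 5: (5.592,-27.613) -> (6.11,-29.545), length = 2
  seg 6: (6.11,-29.545) -> (4.557,-23.749), length = 6
  seg 7: (4.557,-23.749) -> (-0.102,-6.363), length = 18
Total = 58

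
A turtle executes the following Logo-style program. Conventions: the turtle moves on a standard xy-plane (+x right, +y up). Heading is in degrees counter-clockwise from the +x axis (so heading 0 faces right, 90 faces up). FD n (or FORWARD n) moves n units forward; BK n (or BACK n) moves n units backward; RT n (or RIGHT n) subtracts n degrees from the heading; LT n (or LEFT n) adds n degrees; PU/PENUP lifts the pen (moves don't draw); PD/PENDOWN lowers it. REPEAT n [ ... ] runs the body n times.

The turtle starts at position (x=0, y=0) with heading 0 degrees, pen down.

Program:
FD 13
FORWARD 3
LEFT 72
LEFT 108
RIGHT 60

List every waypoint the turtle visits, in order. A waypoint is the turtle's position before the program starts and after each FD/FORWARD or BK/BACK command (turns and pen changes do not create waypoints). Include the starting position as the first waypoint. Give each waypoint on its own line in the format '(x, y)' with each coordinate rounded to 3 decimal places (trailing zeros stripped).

Executing turtle program step by step:
Start: pos=(0,0), heading=0, pen down
FD 13: (0,0) -> (13,0) [heading=0, draw]
FD 3: (13,0) -> (16,0) [heading=0, draw]
LT 72: heading 0 -> 72
LT 108: heading 72 -> 180
RT 60: heading 180 -> 120
Final: pos=(16,0), heading=120, 2 segment(s) drawn
Waypoints (3 total):
(0, 0)
(13, 0)
(16, 0)

Answer: (0, 0)
(13, 0)
(16, 0)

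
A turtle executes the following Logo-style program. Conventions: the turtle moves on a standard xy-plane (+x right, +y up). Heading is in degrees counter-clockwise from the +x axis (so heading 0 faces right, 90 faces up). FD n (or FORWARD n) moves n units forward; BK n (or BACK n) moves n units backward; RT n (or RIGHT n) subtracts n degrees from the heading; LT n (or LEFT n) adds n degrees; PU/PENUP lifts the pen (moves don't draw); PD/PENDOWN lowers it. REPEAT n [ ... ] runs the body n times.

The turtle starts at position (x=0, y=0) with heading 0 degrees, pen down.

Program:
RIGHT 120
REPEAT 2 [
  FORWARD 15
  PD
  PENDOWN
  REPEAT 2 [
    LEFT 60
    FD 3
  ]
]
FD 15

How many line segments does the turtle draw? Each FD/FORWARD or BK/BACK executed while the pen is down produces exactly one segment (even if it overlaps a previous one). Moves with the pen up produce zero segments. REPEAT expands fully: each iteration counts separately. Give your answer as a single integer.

Executing turtle program step by step:
Start: pos=(0,0), heading=0, pen down
RT 120: heading 0 -> 240
REPEAT 2 [
  -- iteration 1/2 --
  FD 15: (0,0) -> (-7.5,-12.99) [heading=240, draw]
  PD: pen down
  PD: pen down
  REPEAT 2 [
    -- iteration 1/2 --
    LT 60: heading 240 -> 300
    FD 3: (-7.5,-12.99) -> (-6,-15.588) [heading=300, draw]
    -- iteration 2/2 --
    LT 60: heading 300 -> 0
    FD 3: (-6,-15.588) -> (-3,-15.588) [heading=0, draw]
  ]
  -- iteration 2/2 --
  FD 15: (-3,-15.588) -> (12,-15.588) [heading=0, draw]
  PD: pen down
  PD: pen down
  REPEAT 2 [
    -- iteration 1/2 --
    LT 60: heading 0 -> 60
    FD 3: (12,-15.588) -> (13.5,-12.99) [heading=60, draw]
    -- iteration 2/2 --
    LT 60: heading 60 -> 120
    FD 3: (13.5,-12.99) -> (12,-10.392) [heading=120, draw]
  ]
]
FD 15: (12,-10.392) -> (4.5,2.598) [heading=120, draw]
Final: pos=(4.5,2.598), heading=120, 7 segment(s) drawn
Segments drawn: 7

Answer: 7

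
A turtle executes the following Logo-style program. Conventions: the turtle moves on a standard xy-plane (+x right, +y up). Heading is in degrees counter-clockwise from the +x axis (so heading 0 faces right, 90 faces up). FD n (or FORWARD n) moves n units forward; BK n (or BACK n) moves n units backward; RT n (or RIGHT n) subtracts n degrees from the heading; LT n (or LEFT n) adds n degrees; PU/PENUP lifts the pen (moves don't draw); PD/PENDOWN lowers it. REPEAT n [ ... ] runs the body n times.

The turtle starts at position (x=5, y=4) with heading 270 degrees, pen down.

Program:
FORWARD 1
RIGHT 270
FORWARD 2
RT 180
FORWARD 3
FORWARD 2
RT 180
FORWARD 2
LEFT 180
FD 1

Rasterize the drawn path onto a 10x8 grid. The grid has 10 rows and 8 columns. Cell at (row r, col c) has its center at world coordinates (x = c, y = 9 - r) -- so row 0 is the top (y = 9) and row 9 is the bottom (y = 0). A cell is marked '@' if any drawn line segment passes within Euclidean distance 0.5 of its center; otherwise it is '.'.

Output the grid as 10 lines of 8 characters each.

Answer: ........
........
........
........
........
.....@..
..@@@@@@
........
........
........

Derivation:
Segment 0: (5,4) -> (5,3)
Segment 1: (5,3) -> (7,3)
Segment 2: (7,3) -> (4,3)
Segment 3: (4,3) -> (2,3)
Segment 4: (2,3) -> (4,3)
Segment 5: (4,3) -> (3,3)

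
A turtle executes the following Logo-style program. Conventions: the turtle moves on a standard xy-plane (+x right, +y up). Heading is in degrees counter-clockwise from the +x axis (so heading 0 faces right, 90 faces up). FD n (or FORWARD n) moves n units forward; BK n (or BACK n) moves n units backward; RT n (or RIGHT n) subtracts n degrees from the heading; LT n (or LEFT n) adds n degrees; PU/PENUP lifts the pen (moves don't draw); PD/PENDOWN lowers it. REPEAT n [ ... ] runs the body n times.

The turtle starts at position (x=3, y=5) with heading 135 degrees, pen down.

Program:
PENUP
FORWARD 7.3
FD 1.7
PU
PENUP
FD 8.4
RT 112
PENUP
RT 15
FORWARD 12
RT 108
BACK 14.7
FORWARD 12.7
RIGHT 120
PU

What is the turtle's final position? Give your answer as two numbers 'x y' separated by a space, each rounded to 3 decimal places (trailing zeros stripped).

Executing turtle program step by step:
Start: pos=(3,5), heading=135, pen down
PU: pen up
FD 7.3: (3,5) -> (-2.162,10.162) [heading=135, move]
FD 1.7: (-2.162,10.162) -> (-3.364,11.364) [heading=135, move]
PU: pen up
PU: pen up
FD 8.4: (-3.364,11.364) -> (-9.304,17.304) [heading=135, move]
RT 112: heading 135 -> 23
PU: pen up
RT 15: heading 23 -> 8
FD 12: (-9.304,17.304) -> (2.58,18.974) [heading=8, move]
RT 108: heading 8 -> 260
BK 14.7: (2.58,18.974) -> (5.132,33.45) [heading=260, move]
FD 12.7: (5.132,33.45) -> (2.927,20.943) [heading=260, move]
RT 120: heading 260 -> 140
PU: pen up
Final: pos=(2.927,20.943), heading=140, 0 segment(s) drawn

Answer: 2.927 20.943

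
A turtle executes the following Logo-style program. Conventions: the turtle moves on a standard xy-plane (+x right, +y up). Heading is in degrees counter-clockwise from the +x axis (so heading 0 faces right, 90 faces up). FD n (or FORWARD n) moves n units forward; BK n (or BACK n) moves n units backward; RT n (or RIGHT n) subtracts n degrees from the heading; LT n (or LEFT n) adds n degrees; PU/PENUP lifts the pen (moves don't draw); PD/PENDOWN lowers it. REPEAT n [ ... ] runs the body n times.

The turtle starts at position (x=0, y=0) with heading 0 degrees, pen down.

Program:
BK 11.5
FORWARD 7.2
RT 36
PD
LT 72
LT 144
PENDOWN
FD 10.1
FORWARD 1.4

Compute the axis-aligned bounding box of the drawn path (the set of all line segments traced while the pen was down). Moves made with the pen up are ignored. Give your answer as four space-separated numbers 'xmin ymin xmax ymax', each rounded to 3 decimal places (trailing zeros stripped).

Answer: -15.8 0 0 0

Derivation:
Executing turtle program step by step:
Start: pos=(0,0), heading=0, pen down
BK 11.5: (0,0) -> (-11.5,0) [heading=0, draw]
FD 7.2: (-11.5,0) -> (-4.3,0) [heading=0, draw]
RT 36: heading 0 -> 324
PD: pen down
LT 72: heading 324 -> 36
LT 144: heading 36 -> 180
PD: pen down
FD 10.1: (-4.3,0) -> (-14.4,0) [heading=180, draw]
FD 1.4: (-14.4,0) -> (-15.8,0) [heading=180, draw]
Final: pos=(-15.8,0), heading=180, 4 segment(s) drawn

Segment endpoints: x in {-15.8, -14.4, -11.5, -4.3, 0}, y in {0, 0, 0}
xmin=-15.8, ymin=0, xmax=0, ymax=0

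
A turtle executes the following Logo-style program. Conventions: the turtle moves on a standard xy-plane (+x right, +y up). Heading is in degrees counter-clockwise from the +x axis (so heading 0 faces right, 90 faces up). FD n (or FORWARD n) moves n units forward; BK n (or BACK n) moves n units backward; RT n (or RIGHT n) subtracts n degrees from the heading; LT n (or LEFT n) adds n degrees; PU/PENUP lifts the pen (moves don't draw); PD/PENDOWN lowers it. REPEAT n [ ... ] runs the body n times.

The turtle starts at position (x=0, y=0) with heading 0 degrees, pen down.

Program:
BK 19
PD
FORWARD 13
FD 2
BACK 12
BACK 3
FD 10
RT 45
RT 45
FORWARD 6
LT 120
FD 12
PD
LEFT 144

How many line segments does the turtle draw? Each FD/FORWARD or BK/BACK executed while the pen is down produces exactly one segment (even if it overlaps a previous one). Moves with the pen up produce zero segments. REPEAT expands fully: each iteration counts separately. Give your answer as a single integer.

Answer: 8

Derivation:
Executing turtle program step by step:
Start: pos=(0,0), heading=0, pen down
BK 19: (0,0) -> (-19,0) [heading=0, draw]
PD: pen down
FD 13: (-19,0) -> (-6,0) [heading=0, draw]
FD 2: (-6,0) -> (-4,0) [heading=0, draw]
BK 12: (-4,0) -> (-16,0) [heading=0, draw]
BK 3: (-16,0) -> (-19,0) [heading=0, draw]
FD 10: (-19,0) -> (-9,0) [heading=0, draw]
RT 45: heading 0 -> 315
RT 45: heading 315 -> 270
FD 6: (-9,0) -> (-9,-6) [heading=270, draw]
LT 120: heading 270 -> 30
FD 12: (-9,-6) -> (1.392,0) [heading=30, draw]
PD: pen down
LT 144: heading 30 -> 174
Final: pos=(1.392,0), heading=174, 8 segment(s) drawn
Segments drawn: 8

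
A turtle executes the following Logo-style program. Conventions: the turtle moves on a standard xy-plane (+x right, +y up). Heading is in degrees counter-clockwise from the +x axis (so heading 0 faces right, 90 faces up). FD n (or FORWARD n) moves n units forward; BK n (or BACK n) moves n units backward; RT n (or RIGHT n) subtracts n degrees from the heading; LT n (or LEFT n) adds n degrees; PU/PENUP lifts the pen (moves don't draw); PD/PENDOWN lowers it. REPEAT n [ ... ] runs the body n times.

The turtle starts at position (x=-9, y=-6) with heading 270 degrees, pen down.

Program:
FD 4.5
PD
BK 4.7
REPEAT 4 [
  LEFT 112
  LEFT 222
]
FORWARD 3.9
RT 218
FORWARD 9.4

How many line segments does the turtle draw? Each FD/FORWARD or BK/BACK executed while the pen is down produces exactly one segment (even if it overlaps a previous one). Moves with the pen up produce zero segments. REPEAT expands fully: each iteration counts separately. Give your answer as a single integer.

Answer: 4

Derivation:
Executing turtle program step by step:
Start: pos=(-9,-6), heading=270, pen down
FD 4.5: (-9,-6) -> (-9,-10.5) [heading=270, draw]
PD: pen down
BK 4.7: (-9,-10.5) -> (-9,-5.8) [heading=270, draw]
REPEAT 4 [
  -- iteration 1/4 --
  LT 112: heading 270 -> 22
  LT 222: heading 22 -> 244
  -- iteration 2/4 --
  LT 112: heading 244 -> 356
  LT 222: heading 356 -> 218
  -- iteration 3/4 --
  LT 112: heading 218 -> 330
  LT 222: heading 330 -> 192
  -- iteration 4/4 --
  LT 112: heading 192 -> 304
  LT 222: heading 304 -> 166
]
FD 3.9: (-9,-5.8) -> (-12.784,-4.857) [heading=166, draw]
RT 218: heading 166 -> 308
FD 9.4: (-12.784,-4.857) -> (-6.997,-12.264) [heading=308, draw]
Final: pos=(-6.997,-12.264), heading=308, 4 segment(s) drawn
Segments drawn: 4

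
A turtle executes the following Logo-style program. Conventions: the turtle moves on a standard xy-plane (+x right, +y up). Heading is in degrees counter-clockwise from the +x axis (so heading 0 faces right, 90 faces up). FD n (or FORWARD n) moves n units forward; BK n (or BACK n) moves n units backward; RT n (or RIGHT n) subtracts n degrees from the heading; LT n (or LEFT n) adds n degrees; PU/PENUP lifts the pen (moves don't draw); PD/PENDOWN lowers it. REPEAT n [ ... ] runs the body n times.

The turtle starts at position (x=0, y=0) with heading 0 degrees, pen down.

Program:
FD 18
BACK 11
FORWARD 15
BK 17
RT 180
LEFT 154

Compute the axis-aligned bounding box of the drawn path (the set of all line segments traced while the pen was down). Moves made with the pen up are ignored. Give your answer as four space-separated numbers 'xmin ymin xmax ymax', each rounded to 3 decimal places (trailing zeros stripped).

Executing turtle program step by step:
Start: pos=(0,0), heading=0, pen down
FD 18: (0,0) -> (18,0) [heading=0, draw]
BK 11: (18,0) -> (7,0) [heading=0, draw]
FD 15: (7,0) -> (22,0) [heading=0, draw]
BK 17: (22,0) -> (5,0) [heading=0, draw]
RT 180: heading 0 -> 180
LT 154: heading 180 -> 334
Final: pos=(5,0), heading=334, 4 segment(s) drawn

Segment endpoints: x in {0, 5, 7, 18, 22}, y in {0}
xmin=0, ymin=0, xmax=22, ymax=0

Answer: 0 0 22 0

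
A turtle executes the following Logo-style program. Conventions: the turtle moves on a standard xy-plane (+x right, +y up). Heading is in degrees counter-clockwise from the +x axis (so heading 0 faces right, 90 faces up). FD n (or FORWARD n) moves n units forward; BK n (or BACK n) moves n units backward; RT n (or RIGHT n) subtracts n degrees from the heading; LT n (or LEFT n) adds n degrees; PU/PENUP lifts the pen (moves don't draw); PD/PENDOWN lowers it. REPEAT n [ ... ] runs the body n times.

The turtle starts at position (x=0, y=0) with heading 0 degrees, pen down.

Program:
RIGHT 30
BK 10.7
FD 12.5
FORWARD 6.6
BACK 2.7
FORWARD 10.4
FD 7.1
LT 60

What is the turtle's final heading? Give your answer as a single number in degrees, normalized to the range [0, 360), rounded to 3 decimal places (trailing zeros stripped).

Answer: 30

Derivation:
Executing turtle program step by step:
Start: pos=(0,0), heading=0, pen down
RT 30: heading 0 -> 330
BK 10.7: (0,0) -> (-9.266,5.35) [heading=330, draw]
FD 12.5: (-9.266,5.35) -> (1.559,-0.9) [heading=330, draw]
FD 6.6: (1.559,-0.9) -> (7.275,-4.2) [heading=330, draw]
BK 2.7: (7.275,-4.2) -> (4.936,-2.85) [heading=330, draw]
FD 10.4: (4.936,-2.85) -> (13.943,-8.05) [heading=330, draw]
FD 7.1: (13.943,-8.05) -> (20.092,-11.6) [heading=330, draw]
LT 60: heading 330 -> 30
Final: pos=(20.092,-11.6), heading=30, 6 segment(s) drawn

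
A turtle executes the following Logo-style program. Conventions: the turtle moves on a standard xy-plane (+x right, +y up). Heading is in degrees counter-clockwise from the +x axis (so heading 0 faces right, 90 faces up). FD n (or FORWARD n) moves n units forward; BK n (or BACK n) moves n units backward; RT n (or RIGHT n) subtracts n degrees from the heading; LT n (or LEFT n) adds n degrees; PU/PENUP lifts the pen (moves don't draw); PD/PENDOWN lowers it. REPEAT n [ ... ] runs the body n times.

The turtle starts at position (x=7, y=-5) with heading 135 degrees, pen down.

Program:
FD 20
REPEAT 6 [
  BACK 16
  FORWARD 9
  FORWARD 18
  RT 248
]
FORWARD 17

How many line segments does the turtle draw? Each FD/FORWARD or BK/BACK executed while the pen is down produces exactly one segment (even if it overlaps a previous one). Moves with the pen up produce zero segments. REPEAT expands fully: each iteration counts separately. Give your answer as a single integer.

Executing turtle program step by step:
Start: pos=(7,-5), heading=135, pen down
FD 20: (7,-5) -> (-7.142,9.142) [heading=135, draw]
REPEAT 6 [
  -- iteration 1/6 --
  BK 16: (-7.142,9.142) -> (4.172,-2.172) [heading=135, draw]
  FD 9: (4.172,-2.172) -> (-2.192,4.192) [heading=135, draw]
  FD 18: (-2.192,4.192) -> (-14.92,16.92) [heading=135, draw]
  RT 248: heading 135 -> 247
  -- iteration 2/6 --
  BK 16: (-14.92,16.92) -> (-8.669,31.648) [heading=247, draw]
  FD 9: (-8.669,31.648) -> (-12.185,23.364) [heading=247, draw]
  FD 18: (-12.185,23.364) -> (-19.218,6.795) [heading=247, draw]
  RT 248: heading 247 -> 359
  -- iteration 3/6 --
  BK 16: (-19.218,6.795) -> (-35.216,7.074) [heading=359, draw]
  FD 9: (-35.216,7.074) -> (-26.217,6.917) [heading=359, draw]
  FD 18: (-26.217,6.917) -> (-8.22,6.603) [heading=359, draw]
  RT 248: heading 359 -> 111
  -- iteration 4/6 --
  BK 16: (-8.22,6.603) -> (-2.486,-8.335) [heading=111, draw]
  FD 9: (-2.486,-8.335) -> (-5.711,0.068) [heading=111, draw]
  FD 18: (-5.711,0.068) -> (-12.162,16.872) [heading=111, draw]
  RT 248: heading 111 -> 223
  -- iteration 5/6 --
  BK 16: (-12.162,16.872) -> (-0.46,27.784) [heading=223, draw]
  FD 9: (-0.46,27.784) -> (-7.043,21.646) [heading=223, draw]
  FD 18: (-7.043,21.646) -> (-20.207,9.37) [heading=223, draw]
  RT 248: heading 223 -> 335
  -- iteration 6/6 --
  BK 16: (-20.207,9.37) -> (-34.708,16.132) [heading=335, draw]
  FD 9: (-34.708,16.132) -> (-26.551,12.329) [heading=335, draw]
  FD 18: (-26.551,12.329) -> (-10.238,4.721) [heading=335, draw]
  RT 248: heading 335 -> 87
]
FD 17: (-10.238,4.721) -> (-9.348,21.698) [heading=87, draw]
Final: pos=(-9.348,21.698), heading=87, 20 segment(s) drawn
Segments drawn: 20

Answer: 20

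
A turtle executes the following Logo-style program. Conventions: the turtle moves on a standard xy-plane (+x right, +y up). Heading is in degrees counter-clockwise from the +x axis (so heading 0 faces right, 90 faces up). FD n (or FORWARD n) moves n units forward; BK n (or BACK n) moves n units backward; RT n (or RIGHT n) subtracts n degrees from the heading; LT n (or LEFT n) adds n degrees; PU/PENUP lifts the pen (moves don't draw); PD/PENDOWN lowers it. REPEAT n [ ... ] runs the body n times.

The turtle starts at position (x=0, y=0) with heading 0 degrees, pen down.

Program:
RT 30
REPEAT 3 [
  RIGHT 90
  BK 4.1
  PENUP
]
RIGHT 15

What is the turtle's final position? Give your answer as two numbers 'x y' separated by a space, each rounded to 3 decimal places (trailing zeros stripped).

Answer: 3.551 -2.05

Derivation:
Executing turtle program step by step:
Start: pos=(0,0), heading=0, pen down
RT 30: heading 0 -> 330
REPEAT 3 [
  -- iteration 1/3 --
  RT 90: heading 330 -> 240
  BK 4.1: (0,0) -> (2.05,3.551) [heading=240, draw]
  PU: pen up
  -- iteration 2/3 --
  RT 90: heading 240 -> 150
  BK 4.1: (2.05,3.551) -> (5.601,1.501) [heading=150, move]
  PU: pen up
  -- iteration 3/3 --
  RT 90: heading 150 -> 60
  BK 4.1: (5.601,1.501) -> (3.551,-2.05) [heading=60, move]
  PU: pen up
]
RT 15: heading 60 -> 45
Final: pos=(3.551,-2.05), heading=45, 1 segment(s) drawn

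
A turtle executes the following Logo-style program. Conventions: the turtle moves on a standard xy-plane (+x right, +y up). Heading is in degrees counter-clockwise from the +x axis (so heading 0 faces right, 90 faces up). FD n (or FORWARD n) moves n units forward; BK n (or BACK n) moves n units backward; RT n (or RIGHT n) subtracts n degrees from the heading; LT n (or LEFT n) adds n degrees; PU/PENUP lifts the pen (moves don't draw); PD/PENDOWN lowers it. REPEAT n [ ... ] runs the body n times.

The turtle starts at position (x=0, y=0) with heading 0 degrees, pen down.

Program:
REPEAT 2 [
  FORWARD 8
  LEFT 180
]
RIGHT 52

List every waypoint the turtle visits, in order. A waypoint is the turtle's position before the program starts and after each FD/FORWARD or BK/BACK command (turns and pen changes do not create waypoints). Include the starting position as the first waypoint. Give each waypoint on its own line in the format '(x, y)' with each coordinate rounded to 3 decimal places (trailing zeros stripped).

Answer: (0, 0)
(8, 0)
(0, 0)

Derivation:
Executing turtle program step by step:
Start: pos=(0,0), heading=0, pen down
REPEAT 2 [
  -- iteration 1/2 --
  FD 8: (0,0) -> (8,0) [heading=0, draw]
  LT 180: heading 0 -> 180
  -- iteration 2/2 --
  FD 8: (8,0) -> (0,0) [heading=180, draw]
  LT 180: heading 180 -> 0
]
RT 52: heading 0 -> 308
Final: pos=(0,0), heading=308, 2 segment(s) drawn
Waypoints (3 total):
(0, 0)
(8, 0)
(0, 0)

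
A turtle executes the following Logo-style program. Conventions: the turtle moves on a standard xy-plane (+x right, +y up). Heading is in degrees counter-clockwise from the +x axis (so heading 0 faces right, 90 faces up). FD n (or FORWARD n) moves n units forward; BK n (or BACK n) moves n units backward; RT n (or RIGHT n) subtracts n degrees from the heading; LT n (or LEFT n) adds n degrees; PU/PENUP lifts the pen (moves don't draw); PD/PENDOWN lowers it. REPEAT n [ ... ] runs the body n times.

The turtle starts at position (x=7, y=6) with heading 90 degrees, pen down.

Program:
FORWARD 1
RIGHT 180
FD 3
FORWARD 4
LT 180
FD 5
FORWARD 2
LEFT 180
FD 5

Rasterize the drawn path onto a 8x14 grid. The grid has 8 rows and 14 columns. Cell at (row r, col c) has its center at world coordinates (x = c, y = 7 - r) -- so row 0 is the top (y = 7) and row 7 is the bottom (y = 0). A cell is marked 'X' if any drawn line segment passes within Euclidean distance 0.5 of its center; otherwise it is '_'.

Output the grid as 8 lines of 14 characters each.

Answer: _______X______
_______X______
_______X______
_______X______
_______X______
_______X______
_______X______
_______X______

Derivation:
Segment 0: (7,6) -> (7,7)
Segment 1: (7,7) -> (7,4)
Segment 2: (7,4) -> (7,0)
Segment 3: (7,0) -> (7,5)
Segment 4: (7,5) -> (7,7)
Segment 5: (7,7) -> (7,2)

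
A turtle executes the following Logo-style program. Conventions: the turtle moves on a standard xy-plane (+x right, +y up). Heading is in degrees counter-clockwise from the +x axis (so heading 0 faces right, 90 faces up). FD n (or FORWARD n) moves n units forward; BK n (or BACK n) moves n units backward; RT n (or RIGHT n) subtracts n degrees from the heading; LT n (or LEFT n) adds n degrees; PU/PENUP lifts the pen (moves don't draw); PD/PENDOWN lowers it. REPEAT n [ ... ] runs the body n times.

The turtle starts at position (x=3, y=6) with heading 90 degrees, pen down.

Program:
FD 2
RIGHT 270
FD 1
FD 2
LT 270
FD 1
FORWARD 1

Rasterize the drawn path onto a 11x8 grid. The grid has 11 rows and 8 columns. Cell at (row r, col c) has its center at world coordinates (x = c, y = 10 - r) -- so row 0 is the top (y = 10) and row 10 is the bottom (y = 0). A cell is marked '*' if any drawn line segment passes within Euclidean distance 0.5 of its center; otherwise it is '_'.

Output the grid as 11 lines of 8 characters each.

Answer: *_______
*_______
****____
___*____
___*____
________
________
________
________
________
________

Derivation:
Segment 0: (3,6) -> (3,8)
Segment 1: (3,8) -> (2,8)
Segment 2: (2,8) -> (0,8)
Segment 3: (0,8) -> (0,9)
Segment 4: (0,9) -> (0,10)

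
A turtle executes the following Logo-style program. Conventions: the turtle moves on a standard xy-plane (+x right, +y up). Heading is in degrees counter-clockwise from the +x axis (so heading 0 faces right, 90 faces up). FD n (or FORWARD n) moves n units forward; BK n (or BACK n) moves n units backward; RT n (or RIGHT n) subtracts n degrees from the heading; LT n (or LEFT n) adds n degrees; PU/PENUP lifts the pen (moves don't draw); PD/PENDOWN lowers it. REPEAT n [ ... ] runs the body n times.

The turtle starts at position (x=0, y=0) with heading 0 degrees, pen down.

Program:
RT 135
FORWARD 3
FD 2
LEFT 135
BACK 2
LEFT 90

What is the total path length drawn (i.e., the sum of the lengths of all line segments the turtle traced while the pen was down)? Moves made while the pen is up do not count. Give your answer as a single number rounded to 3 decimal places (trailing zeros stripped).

Answer: 7

Derivation:
Executing turtle program step by step:
Start: pos=(0,0), heading=0, pen down
RT 135: heading 0 -> 225
FD 3: (0,0) -> (-2.121,-2.121) [heading=225, draw]
FD 2: (-2.121,-2.121) -> (-3.536,-3.536) [heading=225, draw]
LT 135: heading 225 -> 0
BK 2: (-3.536,-3.536) -> (-5.536,-3.536) [heading=0, draw]
LT 90: heading 0 -> 90
Final: pos=(-5.536,-3.536), heading=90, 3 segment(s) drawn

Segment lengths:
  seg 1: (0,0) -> (-2.121,-2.121), length = 3
  seg 2: (-2.121,-2.121) -> (-3.536,-3.536), length = 2
  seg 3: (-3.536,-3.536) -> (-5.536,-3.536), length = 2
Total = 7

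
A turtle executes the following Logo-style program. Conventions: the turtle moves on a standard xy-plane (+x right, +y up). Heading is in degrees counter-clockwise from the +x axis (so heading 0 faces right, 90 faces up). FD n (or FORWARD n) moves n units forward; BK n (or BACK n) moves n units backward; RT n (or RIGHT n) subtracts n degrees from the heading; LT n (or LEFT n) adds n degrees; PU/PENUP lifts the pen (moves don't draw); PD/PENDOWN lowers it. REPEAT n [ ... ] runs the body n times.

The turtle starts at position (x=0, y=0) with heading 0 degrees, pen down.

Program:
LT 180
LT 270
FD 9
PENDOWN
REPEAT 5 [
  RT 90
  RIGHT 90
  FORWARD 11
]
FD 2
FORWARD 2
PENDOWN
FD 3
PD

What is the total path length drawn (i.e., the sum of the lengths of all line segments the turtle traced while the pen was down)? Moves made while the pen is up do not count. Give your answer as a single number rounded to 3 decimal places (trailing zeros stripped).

Answer: 71

Derivation:
Executing turtle program step by step:
Start: pos=(0,0), heading=0, pen down
LT 180: heading 0 -> 180
LT 270: heading 180 -> 90
FD 9: (0,0) -> (0,9) [heading=90, draw]
PD: pen down
REPEAT 5 [
  -- iteration 1/5 --
  RT 90: heading 90 -> 0
  RT 90: heading 0 -> 270
  FD 11: (0,9) -> (0,-2) [heading=270, draw]
  -- iteration 2/5 --
  RT 90: heading 270 -> 180
  RT 90: heading 180 -> 90
  FD 11: (0,-2) -> (0,9) [heading=90, draw]
  -- iteration 3/5 --
  RT 90: heading 90 -> 0
  RT 90: heading 0 -> 270
  FD 11: (0,9) -> (0,-2) [heading=270, draw]
  -- iteration 4/5 --
  RT 90: heading 270 -> 180
  RT 90: heading 180 -> 90
  FD 11: (0,-2) -> (0,9) [heading=90, draw]
  -- iteration 5/5 --
  RT 90: heading 90 -> 0
  RT 90: heading 0 -> 270
  FD 11: (0,9) -> (0,-2) [heading=270, draw]
]
FD 2: (0,-2) -> (0,-4) [heading=270, draw]
FD 2: (0,-4) -> (0,-6) [heading=270, draw]
PD: pen down
FD 3: (0,-6) -> (0,-9) [heading=270, draw]
PD: pen down
Final: pos=(0,-9), heading=270, 9 segment(s) drawn

Segment lengths:
  seg 1: (0,0) -> (0,9), length = 9
  seg 2: (0,9) -> (0,-2), length = 11
  seg 3: (0,-2) -> (0,9), length = 11
  seg 4: (0,9) -> (0,-2), length = 11
  seg 5: (0,-2) -> (0,9), length = 11
  seg 6: (0,9) -> (0,-2), length = 11
  seg 7: (0,-2) -> (0,-4), length = 2
  seg 8: (0,-4) -> (0,-6), length = 2
  seg 9: (0,-6) -> (0,-9), length = 3
Total = 71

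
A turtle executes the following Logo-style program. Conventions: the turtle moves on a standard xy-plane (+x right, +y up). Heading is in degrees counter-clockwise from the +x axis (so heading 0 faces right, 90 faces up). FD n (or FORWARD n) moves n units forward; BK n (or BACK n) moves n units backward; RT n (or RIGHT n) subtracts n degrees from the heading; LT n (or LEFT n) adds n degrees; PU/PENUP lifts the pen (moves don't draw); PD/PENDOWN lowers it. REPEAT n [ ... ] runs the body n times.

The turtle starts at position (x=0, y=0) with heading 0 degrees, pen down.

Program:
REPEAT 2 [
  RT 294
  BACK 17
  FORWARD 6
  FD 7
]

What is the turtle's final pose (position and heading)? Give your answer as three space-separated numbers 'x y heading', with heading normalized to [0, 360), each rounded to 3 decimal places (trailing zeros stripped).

Executing turtle program step by step:
Start: pos=(0,0), heading=0, pen down
REPEAT 2 [
  -- iteration 1/2 --
  RT 294: heading 0 -> 66
  BK 17: (0,0) -> (-6.915,-15.53) [heading=66, draw]
  FD 6: (-6.915,-15.53) -> (-4.474,-10.049) [heading=66, draw]
  FD 7: (-4.474,-10.049) -> (-1.627,-3.654) [heading=66, draw]
  -- iteration 2/2 --
  RT 294: heading 66 -> 132
  BK 17: (-1.627,-3.654) -> (9.748,-16.288) [heading=132, draw]
  FD 6: (9.748,-16.288) -> (5.733,-11.829) [heading=132, draw]
  FD 7: (5.733,-11.829) -> (1.05,-6.627) [heading=132, draw]
]
Final: pos=(1.05,-6.627), heading=132, 6 segment(s) drawn

Answer: 1.05 -6.627 132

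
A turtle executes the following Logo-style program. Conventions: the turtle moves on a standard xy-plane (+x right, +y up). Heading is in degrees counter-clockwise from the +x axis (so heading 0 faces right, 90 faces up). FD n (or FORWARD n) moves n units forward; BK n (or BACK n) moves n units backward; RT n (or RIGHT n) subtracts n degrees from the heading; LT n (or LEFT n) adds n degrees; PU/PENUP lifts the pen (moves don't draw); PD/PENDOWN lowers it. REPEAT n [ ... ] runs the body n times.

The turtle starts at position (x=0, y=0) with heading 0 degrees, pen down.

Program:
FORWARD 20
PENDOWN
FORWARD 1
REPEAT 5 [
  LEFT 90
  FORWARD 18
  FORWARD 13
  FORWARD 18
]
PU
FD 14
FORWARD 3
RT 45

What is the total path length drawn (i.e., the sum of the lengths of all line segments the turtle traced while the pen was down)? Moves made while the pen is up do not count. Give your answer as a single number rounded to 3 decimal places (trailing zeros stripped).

Executing turtle program step by step:
Start: pos=(0,0), heading=0, pen down
FD 20: (0,0) -> (20,0) [heading=0, draw]
PD: pen down
FD 1: (20,0) -> (21,0) [heading=0, draw]
REPEAT 5 [
  -- iteration 1/5 --
  LT 90: heading 0 -> 90
  FD 18: (21,0) -> (21,18) [heading=90, draw]
  FD 13: (21,18) -> (21,31) [heading=90, draw]
  FD 18: (21,31) -> (21,49) [heading=90, draw]
  -- iteration 2/5 --
  LT 90: heading 90 -> 180
  FD 18: (21,49) -> (3,49) [heading=180, draw]
  FD 13: (3,49) -> (-10,49) [heading=180, draw]
  FD 18: (-10,49) -> (-28,49) [heading=180, draw]
  -- iteration 3/5 --
  LT 90: heading 180 -> 270
  FD 18: (-28,49) -> (-28,31) [heading=270, draw]
  FD 13: (-28,31) -> (-28,18) [heading=270, draw]
  FD 18: (-28,18) -> (-28,0) [heading=270, draw]
  -- iteration 4/5 --
  LT 90: heading 270 -> 0
  FD 18: (-28,0) -> (-10,0) [heading=0, draw]
  FD 13: (-10,0) -> (3,0) [heading=0, draw]
  FD 18: (3,0) -> (21,0) [heading=0, draw]
  -- iteration 5/5 --
  LT 90: heading 0 -> 90
  FD 18: (21,0) -> (21,18) [heading=90, draw]
  FD 13: (21,18) -> (21,31) [heading=90, draw]
  FD 18: (21,31) -> (21,49) [heading=90, draw]
]
PU: pen up
FD 14: (21,49) -> (21,63) [heading=90, move]
FD 3: (21,63) -> (21,66) [heading=90, move]
RT 45: heading 90 -> 45
Final: pos=(21,66), heading=45, 17 segment(s) drawn

Segment lengths:
  seg 1: (0,0) -> (20,0), length = 20
  seg 2: (20,0) -> (21,0), length = 1
  seg 3: (21,0) -> (21,18), length = 18
  seg 4: (21,18) -> (21,31), length = 13
  seg 5: (21,31) -> (21,49), length = 18
  seg 6: (21,49) -> (3,49), length = 18
  seg 7: (3,49) -> (-10,49), length = 13
  seg 8: (-10,49) -> (-28,49), length = 18
  seg 9: (-28,49) -> (-28,31), length = 18
  seg 10: (-28,31) -> (-28,18), length = 13
  seg 11: (-28,18) -> (-28,0), length = 18
  seg 12: (-28,0) -> (-10,0), length = 18
  seg 13: (-10,0) -> (3,0), length = 13
  seg 14: (3,0) -> (21,0), length = 18
  seg 15: (21,0) -> (21,18), length = 18
  seg 16: (21,18) -> (21,31), length = 13
  seg 17: (21,31) -> (21,49), length = 18
Total = 266

Answer: 266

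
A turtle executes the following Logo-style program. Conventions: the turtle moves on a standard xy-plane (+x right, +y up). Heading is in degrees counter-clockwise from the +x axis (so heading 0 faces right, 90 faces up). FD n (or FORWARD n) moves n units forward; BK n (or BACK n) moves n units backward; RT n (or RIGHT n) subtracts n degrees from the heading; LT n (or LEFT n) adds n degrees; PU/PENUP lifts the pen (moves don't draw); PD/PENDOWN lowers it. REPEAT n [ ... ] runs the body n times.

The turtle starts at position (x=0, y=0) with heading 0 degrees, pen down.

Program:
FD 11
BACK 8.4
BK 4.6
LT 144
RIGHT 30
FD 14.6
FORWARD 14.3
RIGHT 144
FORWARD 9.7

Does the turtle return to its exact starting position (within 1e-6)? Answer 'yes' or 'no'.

Answer: no

Derivation:
Executing turtle program step by step:
Start: pos=(0,0), heading=0, pen down
FD 11: (0,0) -> (11,0) [heading=0, draw]
BK 8.4: (11,0) -> (2.6,0) [heading=0, draw]
BK 4.6: (2.6,0) -> (-2,0) [heading=0, draw]
LT 144: heading 0 -> 144
RT 30: heading 144 -> 114
FD 14.6: (-2,0) -> (-7.938,13.338) [heading=114, draw]
FD 14.3: (-7.938,13.338) -> (-13.755,26.401) [heading=114, draw]
RT 144: heading 114 -> 330
FD 9.7: (-13.755,26.401) -> (-5.354,21.551) [heading=330, draw]
Final: pos=(-5.354,21.551), heading=330, 6 segment(s) drawn

Start position: (0, 0)
Final position: (-5.354, 21.551)
Distance = 22.207; >= 1e-6 -> NOT closed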